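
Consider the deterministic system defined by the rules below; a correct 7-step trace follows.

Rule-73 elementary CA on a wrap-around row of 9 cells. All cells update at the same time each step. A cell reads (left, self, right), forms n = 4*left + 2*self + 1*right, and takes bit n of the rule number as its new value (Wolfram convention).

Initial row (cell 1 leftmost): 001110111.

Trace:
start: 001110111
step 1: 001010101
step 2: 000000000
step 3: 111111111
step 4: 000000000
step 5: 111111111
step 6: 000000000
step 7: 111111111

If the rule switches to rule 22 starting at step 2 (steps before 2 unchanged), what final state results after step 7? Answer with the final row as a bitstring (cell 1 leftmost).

(re-executing steps 2..7 under rule 22; state before step 2: 001010101)
step 2: 111010101
step 3: 000010100
step 4: 000110110
step 5: 001000001
step 6: 111100011
step 7: 000010100

000010100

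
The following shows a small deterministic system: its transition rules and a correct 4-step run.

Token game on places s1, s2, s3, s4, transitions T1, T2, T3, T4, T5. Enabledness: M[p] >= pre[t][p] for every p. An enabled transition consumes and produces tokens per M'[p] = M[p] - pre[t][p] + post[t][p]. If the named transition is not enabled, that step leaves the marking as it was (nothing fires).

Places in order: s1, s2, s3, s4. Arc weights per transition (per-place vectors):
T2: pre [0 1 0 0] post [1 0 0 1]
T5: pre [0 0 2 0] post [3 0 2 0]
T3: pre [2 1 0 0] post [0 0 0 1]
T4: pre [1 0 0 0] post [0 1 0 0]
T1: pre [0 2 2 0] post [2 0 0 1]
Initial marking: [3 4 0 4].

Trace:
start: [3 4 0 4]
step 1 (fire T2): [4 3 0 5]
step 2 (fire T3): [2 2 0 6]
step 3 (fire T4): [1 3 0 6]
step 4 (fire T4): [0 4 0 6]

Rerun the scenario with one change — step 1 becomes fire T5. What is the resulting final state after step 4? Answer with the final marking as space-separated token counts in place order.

0 4 0 5

(re-executing from step 1 with the substitution; state before step 1: [3 4 0 4])
step 1 (fire T5): [3 4 0 4]
step 2 (fire T3): [1 3 0 5]
step 3 (fire T4): [0 4 0 5]
step 4 (fire T4): [0 4 0 5]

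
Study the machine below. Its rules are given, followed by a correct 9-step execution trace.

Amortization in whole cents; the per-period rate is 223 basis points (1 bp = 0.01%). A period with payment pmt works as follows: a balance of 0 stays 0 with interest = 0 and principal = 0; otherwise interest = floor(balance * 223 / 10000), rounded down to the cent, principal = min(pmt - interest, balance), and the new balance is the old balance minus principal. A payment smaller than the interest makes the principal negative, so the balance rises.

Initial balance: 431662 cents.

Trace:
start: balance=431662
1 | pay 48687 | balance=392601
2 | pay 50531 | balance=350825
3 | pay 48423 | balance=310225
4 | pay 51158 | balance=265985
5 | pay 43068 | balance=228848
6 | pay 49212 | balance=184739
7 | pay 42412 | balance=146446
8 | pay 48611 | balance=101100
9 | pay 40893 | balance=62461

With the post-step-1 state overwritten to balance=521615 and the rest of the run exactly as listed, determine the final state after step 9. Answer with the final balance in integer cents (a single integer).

state after step 1 := balance=521615
2 | pay 50531 | balance=482716
3 | pay 48423 | balance=445057
4 | pay 51158 | balance=403823
5 | pay 43068 | balance=369760
6 | pay 49212 | balance=328793
7 | pay 42412 | balance=293713
8 | pay 48611 | balance=251651
9 | pay 40893 | balance=216369

216369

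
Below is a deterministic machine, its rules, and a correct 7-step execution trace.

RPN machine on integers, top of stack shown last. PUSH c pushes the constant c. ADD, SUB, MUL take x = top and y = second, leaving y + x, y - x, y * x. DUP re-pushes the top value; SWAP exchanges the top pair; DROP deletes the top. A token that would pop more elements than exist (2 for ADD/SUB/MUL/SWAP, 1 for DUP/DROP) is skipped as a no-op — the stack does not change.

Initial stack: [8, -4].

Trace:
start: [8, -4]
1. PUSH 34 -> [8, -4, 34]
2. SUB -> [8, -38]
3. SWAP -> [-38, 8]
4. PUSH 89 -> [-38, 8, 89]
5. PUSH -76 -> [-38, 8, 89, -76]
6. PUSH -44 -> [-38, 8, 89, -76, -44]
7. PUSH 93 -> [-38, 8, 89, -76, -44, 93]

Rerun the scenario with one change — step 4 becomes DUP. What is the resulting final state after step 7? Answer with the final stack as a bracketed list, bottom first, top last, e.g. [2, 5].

[-38, 8, 8, -76, -44, 93]

(re-executing from step 4 with the substitution; state before step 4: [-38, 8])
4. DUP -> [-38, 8, 8]
5. PUSH -76 -> [-38, 8, 8, -76]
6. PUSH -44 -> [-38, 8, 8, -76, -44]
7. PUSH 93 -> [-38, 8, 8, -76, -44, 93]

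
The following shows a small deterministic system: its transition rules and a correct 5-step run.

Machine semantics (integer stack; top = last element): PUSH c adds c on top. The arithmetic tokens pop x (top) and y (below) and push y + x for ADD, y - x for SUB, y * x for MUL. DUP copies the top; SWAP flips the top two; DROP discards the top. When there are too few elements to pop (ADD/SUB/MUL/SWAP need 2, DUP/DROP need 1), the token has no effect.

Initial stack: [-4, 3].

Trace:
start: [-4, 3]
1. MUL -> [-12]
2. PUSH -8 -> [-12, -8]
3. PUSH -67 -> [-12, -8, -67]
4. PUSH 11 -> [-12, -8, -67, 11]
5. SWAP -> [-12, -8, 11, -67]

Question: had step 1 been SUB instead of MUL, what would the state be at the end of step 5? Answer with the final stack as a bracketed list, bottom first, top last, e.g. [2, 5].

[-7, -8, 11, -67]

(re-executing from step 1 with the substitution; state before step 1: [-4, 3])
1. SUB -> [-7]
2. PUSH -8 -> [-7, -8]
3. PUSH -67 -> [-7, -8, -67]
4. PUSH 11 -> [-7, -8, -67, 11]
5. SWAP -> [-7, -8, 11, -67]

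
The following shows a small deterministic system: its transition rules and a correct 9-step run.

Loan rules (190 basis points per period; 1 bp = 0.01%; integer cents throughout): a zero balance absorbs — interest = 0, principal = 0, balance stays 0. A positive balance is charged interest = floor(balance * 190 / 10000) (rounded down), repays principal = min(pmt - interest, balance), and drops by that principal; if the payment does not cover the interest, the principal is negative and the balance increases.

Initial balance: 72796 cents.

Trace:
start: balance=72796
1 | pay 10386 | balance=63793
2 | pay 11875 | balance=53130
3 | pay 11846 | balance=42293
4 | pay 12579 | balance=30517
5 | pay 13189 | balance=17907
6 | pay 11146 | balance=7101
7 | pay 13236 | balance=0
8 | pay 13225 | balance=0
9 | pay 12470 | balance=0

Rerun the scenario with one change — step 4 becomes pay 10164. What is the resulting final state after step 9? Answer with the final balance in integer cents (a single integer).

(re-executing from step 4 with the substitution; state before step 4: balance=42293)
4 | pay 10164 | balance=32932
5 | pay 13189 | balance=20368
6 | pay 11146 | balance=9608
7 | pay 13236 | balance=0
8 | pay 13225 | balance=0
9 | pay 12470 | balance=0

0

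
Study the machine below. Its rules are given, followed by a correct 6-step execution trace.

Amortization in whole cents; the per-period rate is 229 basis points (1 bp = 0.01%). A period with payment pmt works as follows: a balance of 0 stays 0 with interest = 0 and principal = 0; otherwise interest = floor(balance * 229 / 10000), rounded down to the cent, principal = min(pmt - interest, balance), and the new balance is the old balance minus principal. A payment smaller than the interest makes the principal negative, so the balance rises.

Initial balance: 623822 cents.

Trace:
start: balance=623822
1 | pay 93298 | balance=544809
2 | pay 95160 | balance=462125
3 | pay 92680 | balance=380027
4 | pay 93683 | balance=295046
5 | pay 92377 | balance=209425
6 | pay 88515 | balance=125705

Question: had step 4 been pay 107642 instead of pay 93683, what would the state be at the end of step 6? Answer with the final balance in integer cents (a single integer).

(re-executing from step 4 with the substitution; state before step 4: balance=380027)
4 | pay 107642 | balance=281087
5 | pay 92377 | balance=195146
6 | pay 88515 | balance=111099

111099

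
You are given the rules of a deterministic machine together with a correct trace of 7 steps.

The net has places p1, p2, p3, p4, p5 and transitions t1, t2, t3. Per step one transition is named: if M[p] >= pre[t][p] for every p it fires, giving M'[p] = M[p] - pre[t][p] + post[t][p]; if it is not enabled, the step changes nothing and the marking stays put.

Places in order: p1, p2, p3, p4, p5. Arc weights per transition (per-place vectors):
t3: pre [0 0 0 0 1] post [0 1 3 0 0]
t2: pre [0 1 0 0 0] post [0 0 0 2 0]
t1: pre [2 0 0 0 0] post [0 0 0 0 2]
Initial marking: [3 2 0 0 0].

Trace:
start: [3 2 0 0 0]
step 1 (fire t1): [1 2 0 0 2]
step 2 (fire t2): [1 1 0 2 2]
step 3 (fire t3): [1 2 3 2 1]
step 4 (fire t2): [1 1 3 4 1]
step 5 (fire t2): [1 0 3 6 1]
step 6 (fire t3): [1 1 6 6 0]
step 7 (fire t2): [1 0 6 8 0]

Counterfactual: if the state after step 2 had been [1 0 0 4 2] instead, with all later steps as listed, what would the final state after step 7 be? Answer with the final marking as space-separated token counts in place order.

state after step 2 := [1 0 0 4 2]
step 3 (fire t3): [1 1 3 4 1]
step 4 (fire t2): [1 0 3 6 1]
step 5 (fire t2): [1 0 3 6 1]
step 6 (fire t3): [1 1 6 6 0]
step 7 (fire t2): [1 0 6 8 0]

1 0 6 8 0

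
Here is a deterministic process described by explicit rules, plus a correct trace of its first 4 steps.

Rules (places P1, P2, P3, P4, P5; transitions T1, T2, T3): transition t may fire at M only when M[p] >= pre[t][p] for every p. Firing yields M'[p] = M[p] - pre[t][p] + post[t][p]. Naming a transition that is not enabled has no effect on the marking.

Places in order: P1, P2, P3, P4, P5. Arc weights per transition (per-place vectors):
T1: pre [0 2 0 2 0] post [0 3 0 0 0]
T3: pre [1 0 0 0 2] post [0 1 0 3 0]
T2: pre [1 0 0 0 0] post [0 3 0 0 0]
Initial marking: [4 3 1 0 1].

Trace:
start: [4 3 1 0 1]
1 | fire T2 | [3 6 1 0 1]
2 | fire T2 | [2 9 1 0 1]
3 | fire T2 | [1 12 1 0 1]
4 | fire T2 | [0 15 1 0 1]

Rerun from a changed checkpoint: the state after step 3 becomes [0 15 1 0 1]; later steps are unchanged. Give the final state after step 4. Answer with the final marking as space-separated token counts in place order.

0 15 1 0 1

state after step 3 := [0 15 1 0 1]
4 | fire T2 | [0 15 1 0 1]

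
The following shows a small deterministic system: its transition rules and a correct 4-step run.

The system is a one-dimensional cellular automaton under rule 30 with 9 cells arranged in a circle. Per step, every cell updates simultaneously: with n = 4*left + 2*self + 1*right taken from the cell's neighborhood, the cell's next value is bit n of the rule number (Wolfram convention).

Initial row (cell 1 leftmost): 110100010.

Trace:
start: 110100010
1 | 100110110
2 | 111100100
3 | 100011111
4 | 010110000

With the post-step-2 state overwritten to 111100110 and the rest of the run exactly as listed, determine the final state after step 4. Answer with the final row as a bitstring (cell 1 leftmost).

state after step 2 := 111100110
3 | 100011100
4 | 110110011

110110011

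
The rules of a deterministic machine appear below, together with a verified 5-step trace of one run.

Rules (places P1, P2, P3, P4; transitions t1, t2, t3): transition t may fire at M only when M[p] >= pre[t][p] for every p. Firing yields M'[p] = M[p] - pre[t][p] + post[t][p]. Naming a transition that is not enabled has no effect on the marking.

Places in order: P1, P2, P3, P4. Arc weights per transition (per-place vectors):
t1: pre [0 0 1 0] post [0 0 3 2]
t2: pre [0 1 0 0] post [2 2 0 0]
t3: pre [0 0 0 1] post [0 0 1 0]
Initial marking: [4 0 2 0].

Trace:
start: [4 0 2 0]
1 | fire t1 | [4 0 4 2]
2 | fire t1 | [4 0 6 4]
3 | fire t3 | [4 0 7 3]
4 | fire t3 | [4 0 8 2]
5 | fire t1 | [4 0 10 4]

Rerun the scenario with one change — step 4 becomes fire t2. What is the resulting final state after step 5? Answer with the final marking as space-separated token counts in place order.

4 0 9 5

(re-executing from step 4 with the substitution; state before step 4: [4 0 7 3])
4 | fire t2 | [4 0 7 3]
5 | fire t1 | [4 0 9 5]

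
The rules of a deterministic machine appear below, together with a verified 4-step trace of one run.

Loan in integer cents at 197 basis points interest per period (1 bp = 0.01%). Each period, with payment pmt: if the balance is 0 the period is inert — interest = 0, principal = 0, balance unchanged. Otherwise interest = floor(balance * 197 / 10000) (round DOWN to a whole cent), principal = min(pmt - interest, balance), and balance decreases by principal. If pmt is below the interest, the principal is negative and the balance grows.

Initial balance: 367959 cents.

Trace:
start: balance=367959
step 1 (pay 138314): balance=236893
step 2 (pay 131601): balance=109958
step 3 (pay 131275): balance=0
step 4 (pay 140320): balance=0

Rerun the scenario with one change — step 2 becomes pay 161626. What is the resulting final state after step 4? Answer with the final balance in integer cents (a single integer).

(re-executing from step 2 with the substitution; state before step 2: balance=236893)
step 2 (pay 161626): balance=79933
step 3 (pay 131275): balance=0
step 4 (pay 140320): balance=0

0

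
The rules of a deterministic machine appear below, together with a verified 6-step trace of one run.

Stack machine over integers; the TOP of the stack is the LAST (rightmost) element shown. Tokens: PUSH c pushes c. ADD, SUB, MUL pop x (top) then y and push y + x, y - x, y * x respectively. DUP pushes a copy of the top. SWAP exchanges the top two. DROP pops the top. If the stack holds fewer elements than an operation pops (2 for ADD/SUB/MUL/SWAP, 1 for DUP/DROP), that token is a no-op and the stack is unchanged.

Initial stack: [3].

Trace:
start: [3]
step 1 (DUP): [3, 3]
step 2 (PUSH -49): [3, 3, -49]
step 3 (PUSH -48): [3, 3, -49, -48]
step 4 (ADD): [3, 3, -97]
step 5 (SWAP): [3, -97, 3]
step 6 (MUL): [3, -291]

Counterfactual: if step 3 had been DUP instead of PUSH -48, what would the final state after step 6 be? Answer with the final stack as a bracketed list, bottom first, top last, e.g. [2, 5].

[3, -294]

(re-executing from step 3 with the substitution; state before step 3: [3, 3, -49])
step 3 (DUP): [3, 3, -49, -49]
step 4 (ADD): [3, 3, -98]
step 5 (SWAP): [3, -98, 3]
step 6 (MUL): [3, -294]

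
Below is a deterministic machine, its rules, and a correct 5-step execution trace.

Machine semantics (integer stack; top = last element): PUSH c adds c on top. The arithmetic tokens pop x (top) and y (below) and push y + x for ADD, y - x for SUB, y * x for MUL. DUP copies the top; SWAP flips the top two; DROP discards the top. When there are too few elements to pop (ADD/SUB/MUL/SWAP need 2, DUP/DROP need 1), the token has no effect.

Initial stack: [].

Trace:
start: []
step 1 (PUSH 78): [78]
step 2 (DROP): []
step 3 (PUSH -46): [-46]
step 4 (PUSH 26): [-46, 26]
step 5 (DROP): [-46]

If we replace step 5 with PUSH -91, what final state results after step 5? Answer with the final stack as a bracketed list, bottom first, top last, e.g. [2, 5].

(re-executing from step 5 with the substitution; state before step 5: [-46, 26])
step 5 (PUSH -91): [-46, 26, -91]

[-46, 26, -91]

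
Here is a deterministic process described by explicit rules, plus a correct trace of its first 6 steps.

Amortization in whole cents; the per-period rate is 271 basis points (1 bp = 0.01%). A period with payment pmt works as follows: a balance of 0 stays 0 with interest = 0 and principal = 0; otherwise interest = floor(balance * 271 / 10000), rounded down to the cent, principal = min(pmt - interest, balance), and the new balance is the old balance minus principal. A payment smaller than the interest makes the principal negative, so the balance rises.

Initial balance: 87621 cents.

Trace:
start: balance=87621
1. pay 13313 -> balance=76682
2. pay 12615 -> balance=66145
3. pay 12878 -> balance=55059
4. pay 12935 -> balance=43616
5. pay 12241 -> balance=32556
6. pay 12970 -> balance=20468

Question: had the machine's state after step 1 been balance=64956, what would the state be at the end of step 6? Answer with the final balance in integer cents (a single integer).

7064

state after step 1 := balance=64956
2. pay 12615 -> balance=54101
3. pay 12878 -> balance=42689
4. pay 12935 -> balance=30910
5. pay 12241 -> balance=19506
6. pay 12970 -> balance=7064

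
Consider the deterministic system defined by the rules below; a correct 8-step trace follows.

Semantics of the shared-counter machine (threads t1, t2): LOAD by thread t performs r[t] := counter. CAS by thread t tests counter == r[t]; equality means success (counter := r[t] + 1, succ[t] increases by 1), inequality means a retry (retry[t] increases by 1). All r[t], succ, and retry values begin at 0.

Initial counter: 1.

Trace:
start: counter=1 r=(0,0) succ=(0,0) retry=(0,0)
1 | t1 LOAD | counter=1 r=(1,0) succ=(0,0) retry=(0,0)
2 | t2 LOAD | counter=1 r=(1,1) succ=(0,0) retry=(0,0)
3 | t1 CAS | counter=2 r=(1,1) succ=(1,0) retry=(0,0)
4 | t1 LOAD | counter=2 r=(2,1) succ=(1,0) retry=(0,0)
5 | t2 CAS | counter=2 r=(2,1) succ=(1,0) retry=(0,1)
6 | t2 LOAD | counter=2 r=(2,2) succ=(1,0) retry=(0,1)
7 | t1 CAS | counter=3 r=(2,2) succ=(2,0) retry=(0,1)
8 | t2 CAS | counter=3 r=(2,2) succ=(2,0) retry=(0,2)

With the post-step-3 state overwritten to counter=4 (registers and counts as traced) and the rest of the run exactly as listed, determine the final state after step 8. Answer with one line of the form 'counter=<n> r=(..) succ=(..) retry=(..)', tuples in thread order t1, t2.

counter=5 r=(4,4) succ=(2,0) retry=(0,2)

state after step 3 := counter=4 r=(1,1) succ=(1,0) retry=(0,0)
4 | t1 LOAD | counter=4 r=(4,1) succ=(1,0) retry=(0,0)
5 | t2 CAS | counter=4 r=(4,1) succ=(1,0) retry=(0,1)
6 | t2 LOAD | counter=4 r=(4,4) succ=(1,0) retry=(0,1)
7 | t1 CAS | counter=5 r=(4,4) succ=(2,0) retry=(0,1)
8 | t2 CAS | counter=5 r=(4,4) succ=(2,0) retry=(0,2)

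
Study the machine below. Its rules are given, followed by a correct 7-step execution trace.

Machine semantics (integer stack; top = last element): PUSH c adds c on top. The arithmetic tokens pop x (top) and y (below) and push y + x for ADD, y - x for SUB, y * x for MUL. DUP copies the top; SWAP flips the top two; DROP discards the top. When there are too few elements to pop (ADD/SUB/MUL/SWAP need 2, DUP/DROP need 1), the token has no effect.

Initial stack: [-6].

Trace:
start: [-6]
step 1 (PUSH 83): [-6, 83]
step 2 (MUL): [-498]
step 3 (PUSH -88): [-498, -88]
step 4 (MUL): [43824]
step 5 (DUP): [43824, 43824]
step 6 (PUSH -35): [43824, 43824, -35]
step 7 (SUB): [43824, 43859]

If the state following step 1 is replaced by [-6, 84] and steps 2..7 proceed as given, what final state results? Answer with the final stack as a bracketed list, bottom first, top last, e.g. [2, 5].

[44352, 44387]

state after step 1 := [-6, 84]
step 2 (MUL): [-504]
step 3 (PUSH -88): [-504, -88]
step 4 (MUL): [44352]
step 5 (DUP): [44352, 44352]
step 6 (PUSH -35): [44352, 44352, -35]
step 7 (SUB): [44352, 44387]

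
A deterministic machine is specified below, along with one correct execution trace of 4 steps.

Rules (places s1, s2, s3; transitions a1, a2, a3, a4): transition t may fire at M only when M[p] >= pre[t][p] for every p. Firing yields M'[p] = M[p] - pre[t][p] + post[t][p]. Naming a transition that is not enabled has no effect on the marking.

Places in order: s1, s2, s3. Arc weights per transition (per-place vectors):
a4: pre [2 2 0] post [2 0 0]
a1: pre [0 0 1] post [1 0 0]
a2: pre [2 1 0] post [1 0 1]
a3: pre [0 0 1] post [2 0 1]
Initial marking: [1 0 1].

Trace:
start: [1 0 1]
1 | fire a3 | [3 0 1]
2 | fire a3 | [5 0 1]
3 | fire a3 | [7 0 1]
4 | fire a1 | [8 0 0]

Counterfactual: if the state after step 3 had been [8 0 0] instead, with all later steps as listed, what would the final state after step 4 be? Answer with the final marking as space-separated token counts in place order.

8 0 0

state after step 3 := [8 0 0]
4 | fire a1 | [8 0 0]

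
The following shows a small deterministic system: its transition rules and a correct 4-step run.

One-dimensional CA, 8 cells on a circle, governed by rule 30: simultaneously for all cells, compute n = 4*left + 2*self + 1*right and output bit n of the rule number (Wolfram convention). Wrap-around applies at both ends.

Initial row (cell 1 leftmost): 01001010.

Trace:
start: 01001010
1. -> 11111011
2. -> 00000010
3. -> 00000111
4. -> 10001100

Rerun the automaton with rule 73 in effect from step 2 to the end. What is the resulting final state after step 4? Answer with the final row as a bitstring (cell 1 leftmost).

(re-executing steps 2..4 under rule 73; state before step 2: 11111011)
2. -> 00001010
3. -> 11100000
4. -> 10101110

10101110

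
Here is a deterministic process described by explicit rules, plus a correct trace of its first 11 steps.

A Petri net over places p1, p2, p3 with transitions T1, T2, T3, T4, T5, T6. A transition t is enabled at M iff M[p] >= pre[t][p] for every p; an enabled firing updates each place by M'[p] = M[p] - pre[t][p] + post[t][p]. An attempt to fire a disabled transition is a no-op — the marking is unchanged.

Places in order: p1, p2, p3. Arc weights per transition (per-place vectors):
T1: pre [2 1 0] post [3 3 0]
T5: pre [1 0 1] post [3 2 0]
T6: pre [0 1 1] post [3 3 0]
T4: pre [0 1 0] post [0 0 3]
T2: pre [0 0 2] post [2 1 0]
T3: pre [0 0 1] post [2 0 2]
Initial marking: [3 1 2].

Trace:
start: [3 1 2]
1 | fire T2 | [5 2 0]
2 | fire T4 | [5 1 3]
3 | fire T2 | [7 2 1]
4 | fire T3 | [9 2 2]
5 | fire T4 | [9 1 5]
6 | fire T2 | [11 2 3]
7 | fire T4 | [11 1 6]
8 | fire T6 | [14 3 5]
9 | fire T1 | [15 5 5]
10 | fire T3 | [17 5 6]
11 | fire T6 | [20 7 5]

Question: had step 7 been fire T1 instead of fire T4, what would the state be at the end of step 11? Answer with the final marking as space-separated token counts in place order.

(re-executing from step 7 with the substitution; state before step 7: [11 2 3])
7 | fire T1 | [12 4 3]
8 | fire T6 | [15 6 2]
9 | fire T1 | [16 8 2]
10 | fire T3 | [18 8 3]
11 | fire T6 | [21 10 2]

21 10 2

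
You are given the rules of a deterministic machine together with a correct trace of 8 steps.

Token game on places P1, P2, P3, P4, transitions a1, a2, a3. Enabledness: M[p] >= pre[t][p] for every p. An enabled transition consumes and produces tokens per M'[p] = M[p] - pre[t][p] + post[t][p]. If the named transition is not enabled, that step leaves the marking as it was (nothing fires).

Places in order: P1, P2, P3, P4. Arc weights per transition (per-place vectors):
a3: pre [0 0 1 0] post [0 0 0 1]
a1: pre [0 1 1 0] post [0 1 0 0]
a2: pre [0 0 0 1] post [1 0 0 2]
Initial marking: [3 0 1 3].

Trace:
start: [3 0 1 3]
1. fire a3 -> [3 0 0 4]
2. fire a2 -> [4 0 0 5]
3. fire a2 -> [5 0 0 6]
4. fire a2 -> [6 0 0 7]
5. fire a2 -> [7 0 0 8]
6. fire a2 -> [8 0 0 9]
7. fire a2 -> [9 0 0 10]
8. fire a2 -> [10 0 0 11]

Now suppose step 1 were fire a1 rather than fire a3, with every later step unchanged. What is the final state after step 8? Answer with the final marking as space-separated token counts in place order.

10 0 1 10

(re-executing from step 1 with the substitution; state before step 1: [3 0 1 3])
1. fire a1 -> [3 0 1 3]
2. fire a2 -> [4 0 1 4]
3. fire a2 -> [5 0 1 5]
4. fire a2 -> [6 0 1 6]
5. fire a2 -> [7 0 1 7]
6. fire a2 -> [8 0 1 8]
7. fire a2 -> [9 0 1 9]
8. fire a2 -> [10 0 1 10]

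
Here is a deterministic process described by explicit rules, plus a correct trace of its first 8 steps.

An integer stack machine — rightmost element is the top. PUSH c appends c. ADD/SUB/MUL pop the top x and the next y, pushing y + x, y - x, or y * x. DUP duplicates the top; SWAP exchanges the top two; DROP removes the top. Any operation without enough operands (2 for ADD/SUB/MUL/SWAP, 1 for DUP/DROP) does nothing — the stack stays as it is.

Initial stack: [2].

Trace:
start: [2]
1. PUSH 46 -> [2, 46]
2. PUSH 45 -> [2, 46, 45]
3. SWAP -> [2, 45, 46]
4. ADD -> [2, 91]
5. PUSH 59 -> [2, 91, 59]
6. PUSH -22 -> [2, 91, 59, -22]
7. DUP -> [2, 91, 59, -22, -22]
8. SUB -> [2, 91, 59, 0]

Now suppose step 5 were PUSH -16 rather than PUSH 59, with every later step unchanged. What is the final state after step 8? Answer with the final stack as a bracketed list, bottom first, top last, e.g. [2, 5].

[2, 91, -16, 0]

(re-executing from step 5 with the substitution; state before step 5: [2, 91])
5. PUSH -16 -> [2, 91, -16]
6. PUSH -22 -> [2, 91, -16, -22]
7. DUP -> [2, 91, -16, -22, -22]
8. SUB -> [2, 91, -16, 0]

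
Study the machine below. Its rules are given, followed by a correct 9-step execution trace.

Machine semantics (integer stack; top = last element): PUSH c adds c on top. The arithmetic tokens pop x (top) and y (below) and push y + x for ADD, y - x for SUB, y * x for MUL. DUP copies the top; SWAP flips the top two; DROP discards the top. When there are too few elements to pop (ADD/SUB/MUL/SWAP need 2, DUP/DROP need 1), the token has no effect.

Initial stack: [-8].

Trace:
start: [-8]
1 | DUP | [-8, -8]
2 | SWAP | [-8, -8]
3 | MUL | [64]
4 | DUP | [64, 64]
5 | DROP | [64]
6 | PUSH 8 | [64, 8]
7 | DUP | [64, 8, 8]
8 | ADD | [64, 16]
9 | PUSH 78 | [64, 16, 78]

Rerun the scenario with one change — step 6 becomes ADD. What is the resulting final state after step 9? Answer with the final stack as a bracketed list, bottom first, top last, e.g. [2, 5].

(re-executing from step 6 with the substitution; state before step 6: [64])
6 | ADD | [64]
7 | DUP | [64, 64]
8 | ADD | [128]
9 | PUSH 78 | [128, 78]

[128, 78]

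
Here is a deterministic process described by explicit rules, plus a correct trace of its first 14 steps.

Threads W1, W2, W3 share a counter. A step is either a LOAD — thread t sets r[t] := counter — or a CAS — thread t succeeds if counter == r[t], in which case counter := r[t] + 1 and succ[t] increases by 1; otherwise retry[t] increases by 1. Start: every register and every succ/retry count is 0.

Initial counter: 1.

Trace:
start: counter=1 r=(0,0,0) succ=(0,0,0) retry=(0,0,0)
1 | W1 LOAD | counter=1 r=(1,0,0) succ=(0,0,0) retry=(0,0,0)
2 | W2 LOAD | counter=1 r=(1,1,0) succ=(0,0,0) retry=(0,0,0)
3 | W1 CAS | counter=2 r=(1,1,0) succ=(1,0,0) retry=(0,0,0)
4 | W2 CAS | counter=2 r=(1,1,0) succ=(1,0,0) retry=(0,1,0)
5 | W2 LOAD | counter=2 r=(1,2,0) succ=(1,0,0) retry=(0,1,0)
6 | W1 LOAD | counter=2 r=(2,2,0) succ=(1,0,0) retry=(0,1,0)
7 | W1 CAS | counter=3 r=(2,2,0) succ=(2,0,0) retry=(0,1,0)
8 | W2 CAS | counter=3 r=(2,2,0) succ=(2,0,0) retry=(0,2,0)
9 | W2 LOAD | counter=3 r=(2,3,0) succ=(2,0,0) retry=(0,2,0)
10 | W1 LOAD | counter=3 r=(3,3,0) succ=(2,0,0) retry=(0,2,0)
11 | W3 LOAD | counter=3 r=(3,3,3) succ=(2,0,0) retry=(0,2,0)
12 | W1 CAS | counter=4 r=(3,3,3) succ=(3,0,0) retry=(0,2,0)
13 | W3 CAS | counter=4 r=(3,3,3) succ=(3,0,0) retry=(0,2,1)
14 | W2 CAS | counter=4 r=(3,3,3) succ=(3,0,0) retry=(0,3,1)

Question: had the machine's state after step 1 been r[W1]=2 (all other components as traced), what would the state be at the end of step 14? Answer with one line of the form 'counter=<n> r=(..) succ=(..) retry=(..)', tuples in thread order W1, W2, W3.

state after step 1 := counter=1 r=(2,0,0) succ=(0,0,0) retry=(0,0,0)
2 | W2 LOAD | counter=1 r=(2,1,0) succ=(0,0,0) retry=(0,0,0)
3 | W1 CAS | counter=1 r=(2,1,0) succ=(0,0,0) retry=(1,0,0)
4 | W2 CAS | counter=2 r=(2,1,0) succ=(0,1,0) retry=(1,0,0)
5 | W2 LOAD | counter=2 r=(2,2,0) succ=(0,1,0) retry=(1,0,0)
6 | W1 LOAD | counter=2 r=(2,2,0) succ=(0,1,0) retry=(1,0,0)
7 | W1 CAS | counter=3 r=(2,2,0) succ=(1,1,0) retry=(1,0,0)
8 | W2 CAS | counter=3 r=(2,2,0) succ=(1,1,0) retry=(1,1,0)
9 | W2 LOAD | counter=3 r=(2,3,0) succ=(1,1,0) retry=(1,1,0)
10 | W1 LOAD | counter=3 r=(3,3,0) succ=(1,1,0) retry=(1,1,0)
11 | W3 LOAD | counter=3 r=(3,3,3) succ=(1,1,0) retry=(1,1,0)
12 | W1 CAS | counter=4 r=(3,3,3) succ=(2,1,0) retry=(1,1,0)
13 | W3 CAS | counter=4 r=(3,3,3) succ=(2,1,0) retry=(1,1,1)
14 | W2 CAS | counter=4 r=(3,3,3) succ=(2,1,0) retry=(1,2,1)

counter=4 r=(3,3,3) succ=(2,1,0) retry=(1,2,1)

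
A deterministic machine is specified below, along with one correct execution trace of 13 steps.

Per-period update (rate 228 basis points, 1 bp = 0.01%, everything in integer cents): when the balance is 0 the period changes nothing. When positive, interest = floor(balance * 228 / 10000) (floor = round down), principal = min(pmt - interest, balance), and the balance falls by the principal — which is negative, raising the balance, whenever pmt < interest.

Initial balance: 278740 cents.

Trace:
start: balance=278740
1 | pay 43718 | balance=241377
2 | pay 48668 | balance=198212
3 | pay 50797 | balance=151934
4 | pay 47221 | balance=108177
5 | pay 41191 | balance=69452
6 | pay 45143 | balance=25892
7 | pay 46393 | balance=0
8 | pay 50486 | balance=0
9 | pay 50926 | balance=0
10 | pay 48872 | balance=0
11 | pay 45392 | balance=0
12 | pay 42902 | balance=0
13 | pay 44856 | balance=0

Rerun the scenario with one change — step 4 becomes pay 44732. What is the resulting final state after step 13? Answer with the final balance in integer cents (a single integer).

0

(re-executing from step 4 with the substitution; state before step 4: balance=151934)
4 | pay 44732 | balance=110666
5 | pay 41191 | balance=71998
6 | pay 45143 | balance=28496
7 | pay 46393 | balance=0
8 | pay 50486 | balance=0
9 | pay 50926 | balance=0
10 | pay 48872 | balance=0
11 | pay 45392 | balance=0
12 | pay 42902 | balance=0
13 | pay 44856 | balance=0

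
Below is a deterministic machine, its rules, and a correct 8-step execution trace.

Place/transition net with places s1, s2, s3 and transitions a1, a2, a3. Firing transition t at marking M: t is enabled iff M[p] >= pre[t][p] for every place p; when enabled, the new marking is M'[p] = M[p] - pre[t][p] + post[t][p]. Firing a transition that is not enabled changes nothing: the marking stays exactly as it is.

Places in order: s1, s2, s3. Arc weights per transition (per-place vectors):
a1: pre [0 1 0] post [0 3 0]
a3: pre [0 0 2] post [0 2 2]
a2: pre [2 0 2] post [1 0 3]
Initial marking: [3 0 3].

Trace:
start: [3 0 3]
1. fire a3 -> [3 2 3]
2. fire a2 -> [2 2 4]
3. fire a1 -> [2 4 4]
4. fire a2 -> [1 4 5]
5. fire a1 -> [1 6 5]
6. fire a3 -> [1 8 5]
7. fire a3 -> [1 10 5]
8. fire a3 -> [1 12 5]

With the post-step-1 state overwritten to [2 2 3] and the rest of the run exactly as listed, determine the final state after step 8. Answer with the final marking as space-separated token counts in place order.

1 12 4

state after step 1 := [2 2 3]
2. fire a2 -> [1 2 4]
3. fire a1 -> [1 4 4]
4. fire a2 -> [1 4 4]
5. fire a1 -> [1 6 4]
6. fire a3 -> [1 8 4]
7. fire a3 -> [1 10 4]
8. fire a3 -> [1 12 4]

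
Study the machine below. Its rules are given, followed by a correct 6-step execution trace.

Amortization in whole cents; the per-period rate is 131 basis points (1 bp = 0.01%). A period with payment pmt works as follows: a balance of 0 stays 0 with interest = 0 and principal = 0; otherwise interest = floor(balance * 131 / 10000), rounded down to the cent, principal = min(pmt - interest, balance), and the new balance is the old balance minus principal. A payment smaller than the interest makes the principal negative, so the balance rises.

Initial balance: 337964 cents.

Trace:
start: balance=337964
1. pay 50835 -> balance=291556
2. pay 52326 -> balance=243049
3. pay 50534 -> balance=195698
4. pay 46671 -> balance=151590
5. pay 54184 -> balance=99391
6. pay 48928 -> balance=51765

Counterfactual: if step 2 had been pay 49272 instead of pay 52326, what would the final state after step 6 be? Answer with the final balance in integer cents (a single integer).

54982

(re-executing from step 2 with the substitution; state before step 2: balance=291556)
2. pay 49272 -> balance=246103
3. pay 50534 -> balance=198792
4. pay 46671 -> balance=154725
5. pay 54184 -> balance=102567
6. pay 48928 -> balance=54982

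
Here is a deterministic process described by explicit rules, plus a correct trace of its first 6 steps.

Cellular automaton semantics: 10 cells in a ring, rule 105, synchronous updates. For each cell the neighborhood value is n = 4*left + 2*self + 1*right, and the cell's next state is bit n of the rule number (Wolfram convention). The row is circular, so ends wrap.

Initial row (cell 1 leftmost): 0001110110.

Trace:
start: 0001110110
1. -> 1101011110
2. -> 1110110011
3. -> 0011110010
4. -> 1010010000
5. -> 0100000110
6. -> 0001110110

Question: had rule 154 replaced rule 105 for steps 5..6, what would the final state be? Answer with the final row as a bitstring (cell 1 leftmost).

1011000110

(re-executing steps 5..6 under rule 154; state before step 5: 1010010000)
5. -> 0001101001
6. -> 1011000110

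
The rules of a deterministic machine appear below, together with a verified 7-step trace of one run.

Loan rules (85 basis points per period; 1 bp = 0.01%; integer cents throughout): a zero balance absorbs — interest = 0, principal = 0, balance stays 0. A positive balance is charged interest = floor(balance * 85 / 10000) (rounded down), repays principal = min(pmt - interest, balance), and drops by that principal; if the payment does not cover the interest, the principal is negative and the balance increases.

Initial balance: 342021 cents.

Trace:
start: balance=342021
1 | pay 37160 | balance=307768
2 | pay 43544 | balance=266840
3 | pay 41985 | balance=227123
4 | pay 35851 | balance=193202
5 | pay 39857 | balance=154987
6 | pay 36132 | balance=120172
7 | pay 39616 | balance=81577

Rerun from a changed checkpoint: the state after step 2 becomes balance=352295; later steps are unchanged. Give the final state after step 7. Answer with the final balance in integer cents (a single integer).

state after step 2 := balance=352295
3 | pay 41985 | balance=313304
4 | pay 35851 | balance=280116
5 | pay 39857 | balance=242639
6 | pay 36132 | balance=208569
7 | pay 39616 | balance=170725

170725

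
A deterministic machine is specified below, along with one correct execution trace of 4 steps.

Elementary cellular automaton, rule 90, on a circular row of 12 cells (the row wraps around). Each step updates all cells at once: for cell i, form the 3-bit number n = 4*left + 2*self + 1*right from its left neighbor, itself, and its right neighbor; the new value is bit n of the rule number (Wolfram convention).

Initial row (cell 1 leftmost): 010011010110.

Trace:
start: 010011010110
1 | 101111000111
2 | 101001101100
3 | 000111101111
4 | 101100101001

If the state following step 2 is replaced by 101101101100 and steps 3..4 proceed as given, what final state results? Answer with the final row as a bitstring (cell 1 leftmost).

111101101001

state after step 2 := 101101101100
3 | 001101101111
4 | 111101101001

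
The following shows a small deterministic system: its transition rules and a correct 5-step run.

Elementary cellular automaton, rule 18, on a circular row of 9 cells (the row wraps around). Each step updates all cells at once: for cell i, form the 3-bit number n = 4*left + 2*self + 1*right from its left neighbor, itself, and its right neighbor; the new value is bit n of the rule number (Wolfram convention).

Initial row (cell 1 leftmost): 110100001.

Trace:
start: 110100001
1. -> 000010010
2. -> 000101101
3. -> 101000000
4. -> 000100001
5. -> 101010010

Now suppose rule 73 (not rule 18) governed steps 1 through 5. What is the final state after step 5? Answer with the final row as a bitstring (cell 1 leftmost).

(re-executing steps 1..5 under rule 73; state before step 1: 110100001)
1. -> 010001101
2. -> 000101100
3. -> 110001101
4. -> 010101101
5. -> 000001100

000001100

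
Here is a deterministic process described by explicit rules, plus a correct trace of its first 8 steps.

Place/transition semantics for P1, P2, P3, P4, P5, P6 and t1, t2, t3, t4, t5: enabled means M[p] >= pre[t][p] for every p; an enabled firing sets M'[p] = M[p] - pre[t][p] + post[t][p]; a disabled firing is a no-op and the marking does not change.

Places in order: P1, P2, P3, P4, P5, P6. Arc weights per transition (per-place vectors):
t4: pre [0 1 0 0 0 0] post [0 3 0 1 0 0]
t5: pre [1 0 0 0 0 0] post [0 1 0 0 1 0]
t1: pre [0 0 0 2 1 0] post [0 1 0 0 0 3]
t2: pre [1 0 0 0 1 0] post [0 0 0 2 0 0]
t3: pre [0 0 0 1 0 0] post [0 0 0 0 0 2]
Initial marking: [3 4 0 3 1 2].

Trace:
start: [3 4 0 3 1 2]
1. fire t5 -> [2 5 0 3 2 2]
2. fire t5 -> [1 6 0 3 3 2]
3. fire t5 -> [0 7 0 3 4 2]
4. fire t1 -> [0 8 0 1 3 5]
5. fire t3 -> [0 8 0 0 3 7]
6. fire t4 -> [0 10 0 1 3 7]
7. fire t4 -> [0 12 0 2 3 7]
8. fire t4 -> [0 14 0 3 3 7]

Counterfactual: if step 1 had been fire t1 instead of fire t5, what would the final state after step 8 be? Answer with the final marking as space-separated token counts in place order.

(re-executing from step 1 with the substitution; state before step 1: [3 4 0 3 1 2])
1. fire t1 -> [3 5 0 1 0 5]
2. fire t5 -> [2 6 0 1 1 5]
3. fire t5 -> [1 7 0 1 2 5]
4. fire t1 -> [1 7 0 1 2 5]
5. fire t3 -> [1 7 0 0 2 7]
6. fire t4 -> [1 9 0 1 2 7]
7. fire t4 -> [1 11 0 2 2 7]
8. fire t4 -> [1 13 0 3 2 7]

1 13 0 3 2 7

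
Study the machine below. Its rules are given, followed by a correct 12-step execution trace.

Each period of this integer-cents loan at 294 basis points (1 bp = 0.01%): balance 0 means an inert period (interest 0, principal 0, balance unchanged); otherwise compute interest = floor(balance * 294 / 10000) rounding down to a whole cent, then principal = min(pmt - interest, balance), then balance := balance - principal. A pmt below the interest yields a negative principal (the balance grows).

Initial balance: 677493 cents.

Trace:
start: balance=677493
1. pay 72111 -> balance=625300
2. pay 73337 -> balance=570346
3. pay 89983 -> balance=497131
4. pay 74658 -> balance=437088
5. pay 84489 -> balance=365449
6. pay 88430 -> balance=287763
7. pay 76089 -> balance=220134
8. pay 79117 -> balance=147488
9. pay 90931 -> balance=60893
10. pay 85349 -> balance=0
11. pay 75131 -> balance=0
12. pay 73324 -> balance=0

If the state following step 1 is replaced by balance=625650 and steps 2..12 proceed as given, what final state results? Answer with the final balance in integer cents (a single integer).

state after step 1 := balance=625650
2. pay 73337 -> balance=570707
3. pay 89983 -> balance=497502
4. pay 74658 -> balance=437470
5. pay 84489 -> balance=365842
6. pay 88430 -> balance=288167
7. pay 76089 -> balance=220550
8. pay 79117 -> balance=147917
9. pay 90931 -> balance=61334
10. pay 85349 -> balance=0
11. pay 75131 -> balance=0
12. pay 73324 -> balance=0

0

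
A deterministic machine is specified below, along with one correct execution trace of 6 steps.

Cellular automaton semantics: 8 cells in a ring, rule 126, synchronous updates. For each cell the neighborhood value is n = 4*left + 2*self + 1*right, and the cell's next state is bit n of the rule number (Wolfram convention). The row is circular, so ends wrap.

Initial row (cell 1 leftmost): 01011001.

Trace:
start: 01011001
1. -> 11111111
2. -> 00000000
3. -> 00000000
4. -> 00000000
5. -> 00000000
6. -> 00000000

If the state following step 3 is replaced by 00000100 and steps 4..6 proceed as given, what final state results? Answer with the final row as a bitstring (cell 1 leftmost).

state after step 3 := 00000100
4. -> 00001110
5. -> 00011011
6. -> 10111111

10111111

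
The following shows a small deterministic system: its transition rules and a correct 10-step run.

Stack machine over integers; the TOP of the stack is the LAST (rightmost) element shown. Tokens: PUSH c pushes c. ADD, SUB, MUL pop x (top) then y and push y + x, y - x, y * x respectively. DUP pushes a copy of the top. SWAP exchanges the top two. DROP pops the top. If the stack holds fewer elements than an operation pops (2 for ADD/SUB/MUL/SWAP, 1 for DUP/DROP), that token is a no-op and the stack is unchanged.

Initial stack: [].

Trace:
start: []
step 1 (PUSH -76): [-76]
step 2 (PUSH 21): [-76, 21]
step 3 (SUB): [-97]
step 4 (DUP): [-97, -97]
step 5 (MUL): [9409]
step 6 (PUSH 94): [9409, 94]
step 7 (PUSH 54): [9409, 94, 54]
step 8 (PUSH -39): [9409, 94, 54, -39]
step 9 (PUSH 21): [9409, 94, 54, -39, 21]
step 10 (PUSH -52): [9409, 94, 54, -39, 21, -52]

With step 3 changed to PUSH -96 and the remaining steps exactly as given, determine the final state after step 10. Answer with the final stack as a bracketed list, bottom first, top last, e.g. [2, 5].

(re-executing from step 3 with the substitution; state before step 3: [-76, 21])
step 3 (PUSH -96): [-76, 21, -96]
step 4 (DUP): [-76, 21, -96, -96]
step 5 (MUL): [-76, 21, 9216]
step 6 (PUSH 94): [-76, 21, 9216, 94]
step 7 (PUSH 54): [-76, 21, 9216, 94, 54]
step 8 (PUSH -39): [-76, 21, 9216, 94, 54, -39]
step 9 (PUSH 21): [-76, 21, 9216, 94, 54, -39, 21]
step 10 (PUSH -52): [-76, 21, 9216, 94, 54, -39, 21, -52]

[-76, 21, 9216, 94, 54, -39, 21, -52]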